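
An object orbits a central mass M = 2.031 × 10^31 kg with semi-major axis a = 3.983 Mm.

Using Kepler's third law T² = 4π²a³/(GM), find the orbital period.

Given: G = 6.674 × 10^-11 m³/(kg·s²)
M = 2.031 × 10^31 kg
GM = G × M = 6.674 × 10^-11 × 2.031 × 10^31 = 1.35549 × 10^21 m³/s²
a = 3.983 Mm = 3.983 × 10^6 m
a³ = 6.31875 × 10^19 m³
T = 2π √(a³/GM) = 2π √((6.31875 × 10^19) / (1.35549 × 10^21)) = 2π × 0.215907 s
T = 1.35659 s ≈ 1.357 seconds

Final answer: 1.357 seconds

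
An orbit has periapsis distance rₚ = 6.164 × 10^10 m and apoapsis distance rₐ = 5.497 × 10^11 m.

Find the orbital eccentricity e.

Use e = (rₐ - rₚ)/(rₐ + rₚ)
rₚ = 6.164 × 10^10 m
rₐ = 5.497 × 10^11 m
rₐ − rₚ = 4.8806 × 10^11 m
rₐ + rₚ = 6.1134 × 10^11 m
e = (rₐ − rₚ)/(rₐ + rₚ) = 0.798345

Final answer: e = 0.7983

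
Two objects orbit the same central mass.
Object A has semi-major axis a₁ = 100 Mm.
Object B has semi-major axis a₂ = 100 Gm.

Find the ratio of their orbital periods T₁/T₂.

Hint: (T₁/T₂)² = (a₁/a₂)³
a₁ = 100 Mm = 1 × 10^8 m
a₂ = 100 Gm = 1 × 10^11 m
a₁/a₂ = 0.001
T₁/T₂ = (a₁/a₂)^(3/2) = (0.001)^1.5 = 3.16228 × 10^-5

Final answer: T₁/T₂ = 3.162 × 10^-5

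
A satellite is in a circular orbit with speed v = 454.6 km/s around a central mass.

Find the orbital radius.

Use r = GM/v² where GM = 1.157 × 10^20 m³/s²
v = 454.6 km/s = 454600 m/s
GM = 1.157 × 10^20 m³/s²
v² = 2.06661 × 10^11 m²/s²
r = GM/v² = (1.157 × 10^20) / (2.06661 × 10^11) = 5.59854 × 10^8 m ≈ 5.599 × 10^8 m

Final answer: 5.599 × 10^8 m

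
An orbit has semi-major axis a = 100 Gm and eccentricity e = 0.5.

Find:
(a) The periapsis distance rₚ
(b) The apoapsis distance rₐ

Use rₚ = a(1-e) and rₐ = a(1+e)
a = 100 Gm = 1 × 10^11 m
e = 0.5:  1 − e = 0.5,  1 + e = 1.5
(a) rₚ = a(1 − e) = 1 × 10^11 m × 0.5 = 5 × 10^10 m ≈ 50 Gm
(b) rₐ = a(1 + e) = 1 × 10^11 m × 1.5 = 1.5 × 10^11 m ≈ 150 Gm

Final answer:
(a) rₚ = 50 Gm
(b) rₐ = 150 Gm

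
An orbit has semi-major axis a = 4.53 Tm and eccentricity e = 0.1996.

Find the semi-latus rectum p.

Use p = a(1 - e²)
a = 4.53 Tm = 4.53 × 10^12 m
e = 0.1996,  e² = 0.0398402,  1 − e² = 0.96016
p = a(1 − e²) = 4.53 × 10^12 m × 0.96016 = 4.34952 × 10^12 m ≈ 4.35 Tm

Final answer: p = 4.35 Tm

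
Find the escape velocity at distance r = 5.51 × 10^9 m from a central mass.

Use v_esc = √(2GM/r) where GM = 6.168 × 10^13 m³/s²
r = 5.51 × 10^9 m
GM = 6.168 × 10^13 m³/s²
2GM/r = 2 × (6.168 × 10^13) / (5.51 × 10^9) = 22388.4 m²/s²
v_esc = √(2GM/r) = 149.627 m/s ≈ 149.6 m/s

Final answer: 149.6 m/s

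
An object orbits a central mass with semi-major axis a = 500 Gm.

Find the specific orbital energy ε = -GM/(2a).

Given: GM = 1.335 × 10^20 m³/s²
a = 500 Gm = 5 × 10^11 m
GM = 1.335 × 10^20 m³/s²
2a = 1 × 10^12 m
ε = −GM/(2a) = -1.335 × 10^8 J/kg ≈ -133.5 MJ/kg

Final answer: -133.5 MJ/kg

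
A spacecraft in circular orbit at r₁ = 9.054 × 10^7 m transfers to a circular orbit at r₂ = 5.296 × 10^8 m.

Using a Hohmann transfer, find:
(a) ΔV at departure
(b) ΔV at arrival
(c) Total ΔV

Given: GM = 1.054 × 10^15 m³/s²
r₁ = 9.054 × 10^7 m
r₂ = 5.296 × 10^8 m
GM = 1.054 × 10^15 m³/s²
Transfer ellipse: a_t = (r₁ + r₂)/2 = 3.1007 × 10^8 m
Circular speed at r₁: v₁ = √(GM/r₁) = 3411.93 m/s
Transfer speed at r₁ (periapsis): v₁ₜ = √(GM(2/r₁ − 1/a_t)) = 4459.07 m/s
(a) ΔV₁ = v₁ₜ − v₁ = 1047.14 m/s ≈ 1.047 km/s
Circular speed at r₂: v₂ = √(GM/r₂) = 1410.74 m/s
Transfer speed at r₂ (apoapsis): v₂ₜ = √(GM(2/r₂ − 1/a_t)) = 762.319 m/s
(b) ΔV₂ = v₂ − v₂ₜ = 648.419 m/s ≈ 648.4 m/s
(c) ΔV_total = ΔV₁ + ΔV₂ = 1695.56 m/s ≈ 1.696 km/s

Final answer:
(a) ΔV₁ = 1.047 km/s
(b) ΔV₂ = 648.4 m/s
(c) ΔV_total = 1.696 km/s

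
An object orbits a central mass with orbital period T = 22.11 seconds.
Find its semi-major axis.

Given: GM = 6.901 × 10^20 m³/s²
T = 22.11 seconds
GM = 6.901 × 10^20 m³/s²
Kepler's third law: a³ = GM T² / (4π²)
T² = 488.852 s²
a³ = (6.901 × 10^20) × 488.852 / (4π²) = 8.54535 × 10^21 m³
a = (a³)^(1/3) = 2.04445 × 10^7 m ≈ 20.44 Mm

Final answer: 20.44 Mm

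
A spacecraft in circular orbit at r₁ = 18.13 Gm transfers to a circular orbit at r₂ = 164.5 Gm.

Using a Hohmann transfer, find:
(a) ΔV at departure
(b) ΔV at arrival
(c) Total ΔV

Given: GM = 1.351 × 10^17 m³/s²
r₁ = 18.13 Gm = 1.813 × 10^10 m
r₂ = 164.5 Gm = 1.645 × 10^11 m
GM = 1.351 × 10^17 m³/s²
Transfer ellipse: a_t = (r₁ + r₂)/2 = 9.1315 × 10^10 m
Circular speed at r₁: v₁ = √(GM/r₁) = 2729.79 m/s
Transfer speed at r₁ (periapsis): v₁ₜ = √(GM(2/r₁ − 1/a_t)) = 3663.88 m/s
(a) ΔV₁ = v₁ₜ − v₁ = 934.088 m/s ≈ 934.1 m/s
Circular speed at r₂: v₂ = √(GM/r₂) = 906.243 m/s
Transfer speed at r₂ (apoapsis): v₂ₜ = √(GM(2/r₂ − 1/a_t)) = 403.806 m/s
(b) ΔV₂ = v₂ − v₂ₜ = 502.437 m/s ≈ 502.4 m/s
(c) ΔV_total = ΔV₁ + ΔV₂ = 1436.53 m/s ≈ 1.437 km/s

Final answer:
(a) ΔV₁ = 934.1 m/s
(b) ΔV₂ = 502.4 m/s
(c) ΔV_total = 1.437 km/s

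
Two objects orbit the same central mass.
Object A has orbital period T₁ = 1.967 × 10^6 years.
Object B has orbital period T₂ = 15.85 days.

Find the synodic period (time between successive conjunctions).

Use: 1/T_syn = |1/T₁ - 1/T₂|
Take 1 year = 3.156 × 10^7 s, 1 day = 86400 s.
T₁ = 1.967 × 10^6 years = 6.20785 × 10^13 s
T₂ = 15.85 days = 1.36944 × 10^6 s
1/T₁ = 1.61086 × 10^-14 s⁻¹
1/T₂ = 7.30225 × 10^-7 s⁻¹
|1/T₁ − 1/T₂| = 7.30225 × 10^-7 s⁻¹
T_syn = 1 / |1/T₁ − 1/T₂| = 1.36944 × 10^6 s ≈ 15.85 days

Final answer: T_syn = 15.85 days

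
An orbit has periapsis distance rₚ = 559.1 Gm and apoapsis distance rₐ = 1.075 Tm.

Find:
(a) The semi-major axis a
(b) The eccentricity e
rₚ = 559.1 Gm = 5.591 × 10^11 m
rₐ = 1.075 Tm = 1.075 × 10^12 m
(a) a = (rₚ + rₐ)/2 = 8.1705 × 10^11 m ≈ 817 Gm
(b) e = (rₐ − rₚ)/(rₐ + rₚ) = (5.159 × 10^11) / (1.6341 × 10^12) = 0.315709

Final answer:
(a) a = 817 Gm
(b) e = 0.3157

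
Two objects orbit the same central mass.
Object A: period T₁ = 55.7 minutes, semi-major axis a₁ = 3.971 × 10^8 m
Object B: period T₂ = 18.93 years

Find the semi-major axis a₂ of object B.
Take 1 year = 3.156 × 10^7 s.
T₁ = 55.7 minutes = 3342 s
T₂ = 18.93 years = 5.97431 × 10^8 s
a₁ = 3.971 × 10^8 m
Kepler's third law: (T₂/T₁)² = (a₂/a₁)³  ⇒  a₂ = a₁ (T₂/T₁)^(2/3)
T₂/T₁ = 178764
(T₂/T₁)^(2/3) = 3173.37
a₂ = 3.971 × 10^8 m × 3173.37 = 1.26015 × 10^12 m ≈ 1.26 × 10^12 m

Final answer: a₂ = 1.26 × 10^12 m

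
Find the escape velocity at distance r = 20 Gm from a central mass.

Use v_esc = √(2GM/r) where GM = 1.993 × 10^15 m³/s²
r = 20 Gm = 2 × 10^10 m
GM = 1.993 × 10^15 m³/s²
2GM/r = 2 × (1.993 × 10^15) / (2 × 10^10) = 199300 m²/s²
v_esc = √(2GM/r) = 446.43 m/s ≈ 446.4 m/s

Final answer: 446.4 m/s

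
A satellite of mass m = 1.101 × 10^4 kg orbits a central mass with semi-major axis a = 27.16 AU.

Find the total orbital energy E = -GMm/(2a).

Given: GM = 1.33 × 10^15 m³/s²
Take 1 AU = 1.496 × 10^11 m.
a = 27.16 AU = 4.06314 × 10^12 m
GM = 1.33 × 10^15 m³/s²
2a = 8.12627 × 10^12 m
GMm = 1.33 × 10^15 × 11010 = 1.46433 × 10^19 m³·kg/s²
E = −GMm/(2a) = -1.80197 × 10^6 J ≈ -1.802 MJ

Final answer: -1.802 MJ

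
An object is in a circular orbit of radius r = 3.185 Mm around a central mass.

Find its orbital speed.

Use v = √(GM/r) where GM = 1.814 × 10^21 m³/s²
r = 3.185 Mm = 3.185 × 10^6 m
GM = 1.814 × 10^21 m³/s²
GM/r = (1.814 × 10^21) / (3.185 × 10^6) = 5.69545 × 10^14 m²/s²
v = √(GM/r) = 2.38651 × 10^7 m/s ≈ 2.387 × 10^4 km/s

Final answer: 2.387 × 10^4 km/s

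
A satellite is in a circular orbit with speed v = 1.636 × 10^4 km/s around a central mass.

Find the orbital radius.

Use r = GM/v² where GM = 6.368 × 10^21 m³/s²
v = 1.636 × 10^4 km/s = 1.636 × 10^7 m/s
GM = 6.368 × 10^21 m³/s²
v² = 2.6765 × 10^14 m²/s²
r = GM/v² = (6.368 × 10^21) / (2.6765 × 10^14) = 2.37923 × 10^7 m ≈ 23.79 Mm

Final answer: 23.79 Mm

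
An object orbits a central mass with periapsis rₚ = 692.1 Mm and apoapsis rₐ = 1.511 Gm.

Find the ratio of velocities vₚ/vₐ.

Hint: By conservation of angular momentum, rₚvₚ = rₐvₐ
rₚ = 692.1 Mm = 6.921 × 10^8 m
rₐ = 1.511 Gm = 1.511 × 10^9 m
rₚvₚ = rₐvₐ  ⇒  vₚ/vₐ = rₐ/rₚ
vₚ/vₐ = (1.511 × 10^9) / (6.921 × 10^8) = 2.18321

Final answer: vₚ/vₐ = 2.183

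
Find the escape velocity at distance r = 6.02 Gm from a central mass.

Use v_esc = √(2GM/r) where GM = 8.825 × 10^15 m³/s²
r = 6.02 Gm = 6.02 × 10^9 m
GM = 8.825 × 10^15 m³/s²
2GM/r = 2 × (8.825 × 10^15) / (6.02 × 10^9) = 2.93189 × 10^6 m²/s²
v_esc = √(2GM/r) = 1712.28 m/s ≈ 1.712 km/s

Final answer: 1.712 km/s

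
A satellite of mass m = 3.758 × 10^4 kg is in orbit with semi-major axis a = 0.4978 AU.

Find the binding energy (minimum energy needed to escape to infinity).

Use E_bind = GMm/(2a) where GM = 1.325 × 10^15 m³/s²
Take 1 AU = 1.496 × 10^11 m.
a = 0.4978 AU = 7.44709 × 10^10 m
GM = 1.325 × 10^15 m³/s²
m = 3.758 × 10^4 kg
GMm = 1.325 × 10^15 × 37580 = 4.97935 × 10^19 m³·kg/s²
2a = 1.48942 × 10^11 m
E_bind = GMm/(2a) = 3.34315 × 10^8 J ≈ 334.3 MJ

Final answer: 334.3 MJ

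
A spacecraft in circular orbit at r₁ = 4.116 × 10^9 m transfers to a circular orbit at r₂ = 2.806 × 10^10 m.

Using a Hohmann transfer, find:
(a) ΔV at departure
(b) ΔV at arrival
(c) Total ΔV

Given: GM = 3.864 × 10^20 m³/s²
r₁ = 4.116 × 10^9 m
r₂ = 2.806 × 10^10 m
GM = 3.864 × 10^20 m³/s²
Transfer ellipse: a_t = (r₁ + r₂)/2 = 1.6088 × 10^10 m
Circular speed at r₁: v₁ = √(GM/r₁) = 306394 m/s
Transfer speed at r₁ (periapsis): v₁ₜ = √(GM(2/r₁ − 1/a_t)) = 404645 m/s
(a) ΔV₁ = v₁ₜ − v₁ = 98250.1 m/s ≈ 98.25 km/s
Circular speed at r₂: v₂ = √(GM/r₂) = 117348 m/s
Transfer speed at r₂ (apoapsis): v₂ₜ = √(GM(2/r₂ − 1/a_t)) = 59355.6 m/s
(b) ΔV₂ = v₂ − v₂ₜ = 57992.2 m/s ≈ 57.99 km/s
(c) ΔV_total = ΔV₁ + ΔV₂ = 156242 m/s ≈ 156.2 km/s

Final answer:
(a) ΔV₁ = 98.25 km/s
(b) ΔV₂ = 57.99 km/s
(c) ΔV_total = 156.2 km/s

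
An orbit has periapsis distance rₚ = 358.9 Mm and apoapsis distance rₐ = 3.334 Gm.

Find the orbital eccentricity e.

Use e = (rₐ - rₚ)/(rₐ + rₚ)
rₚ = 358.9 Mm = 3.589 × 10^8 m
rₐ = 3.334 Gm = 3.334 × 10^9 m
rₐ − rₚ = 2.9751 × 10^9 m
rₐ + rₚ = 3.6929 × 10^9 m
e = (rₐ − rₚ)/(rₐ + rₚ) = 0.805627

Final answer: e = 0.8056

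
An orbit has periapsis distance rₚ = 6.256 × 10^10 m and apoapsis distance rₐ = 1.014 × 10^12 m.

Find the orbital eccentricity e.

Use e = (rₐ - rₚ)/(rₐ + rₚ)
rₚ = 6.256 × 10^10 m
rₐ = 1.014 × 10^12 m
rₐ − rₚ = 9.5144 × 10^11 m
rₐ + rₚ = 1.07656 × 10^12 m
e = (rₐ − rₚ)/(rₐ + rₚ) = 0.883778

Final answer: e = 0.8838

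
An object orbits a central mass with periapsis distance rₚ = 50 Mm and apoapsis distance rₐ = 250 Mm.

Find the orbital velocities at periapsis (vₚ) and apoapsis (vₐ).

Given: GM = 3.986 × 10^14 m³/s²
rₚ = 50 Mm = 5 × 10^7 m
rₐ = 250 Mm = 2.5 × 10^8 m
GM = 3.986 × 10^14 m³/s²
a = (rₚ + rₐ)/2 = 1.5 × 10^8 m
Vis-viva: v² = GM (2/r − 1/a)
vₚ² = 3.986 × 10^14 × (4 × 10^-8 − 6.66667 × 10^-9) = 1.32867 × 10^7 m²/s²
vₚ = 3645.09 m/s ≈ 3.645 km/s
vₐ² = 3.986 × 10^14 × (8 × 10^-9 − 6.66667 × 10^-9) = 531467 m²/s²
vₐ = 729.018 m/s ≈ 729 m/s

Final answer: vₚ = 3.645 km/s, vₐ = 729 m/s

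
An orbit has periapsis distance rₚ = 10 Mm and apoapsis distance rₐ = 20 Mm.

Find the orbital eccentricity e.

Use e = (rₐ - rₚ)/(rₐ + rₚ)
rₚ = 10 Mm = 1 × 10^7 m
rₐ = 20 Mm = 2 × 10^7 m
rₐ − rₚ = 1 × 10^7 m
rₐ + rₚ = 3 × 10^7 m
e = (rₐ − rₚ)/(rₐ + rₚ) = 0.333333

Final answer: e = 0.3333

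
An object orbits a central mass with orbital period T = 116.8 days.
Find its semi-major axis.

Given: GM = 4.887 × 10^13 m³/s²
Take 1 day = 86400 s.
T = 116.8 days = 1.00915 × 10^7 s
GM = 4.887 × 10^13 m³/s²
Kepler's third law: a³ = GM T² / (4π²)
T² = 1.01839 × 10^14 s²
a³ = (4.887 × 10^13) × (1.01839 × 10^14) / (4π²) = 1.26065 × 10^26 m³
a = (a³)^(1/3) = 5.01416 × 10^8 m ≈ 501.4 Mm

Final answer: 501.4 Mm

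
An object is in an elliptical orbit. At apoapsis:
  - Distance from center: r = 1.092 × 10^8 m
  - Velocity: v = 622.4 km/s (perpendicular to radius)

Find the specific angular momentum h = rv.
r = 1.092 × 10^8 m
v = 622.4 km/s = 622400 m/s
h = rv = 1.092 × 10^8 × 622400 = 6.79661 × 10^13 m²/s ≈ 6.797 × 10^13 m²/s

Final answer: h = 6.797 × 10^13 m²/s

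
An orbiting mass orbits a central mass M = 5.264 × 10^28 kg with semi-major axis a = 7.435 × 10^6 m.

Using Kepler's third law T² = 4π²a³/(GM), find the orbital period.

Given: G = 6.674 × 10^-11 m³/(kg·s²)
M = 5.264 × 10^28 kg
GM = G × M = 6.674 × 10^-11 × 5.264 × 10^28 = 3.51319 × 10^18 m³/s²
a = 7.435 × 10^6 m
a³ = 4.11001 × 10^20 m³
T = 2π √(a³/GM) = 2π √((4.11001 × 10^20) / (3.51319 × 10^18)) = 2π × 10.8161 s
T = 67.9595 s ≈ 1.133 minutes

Final answer: 1.133 minutes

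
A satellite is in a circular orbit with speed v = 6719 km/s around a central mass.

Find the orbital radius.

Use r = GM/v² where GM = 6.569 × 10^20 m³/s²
v = 6719 km/s = 6.719 × 10^6 m/s
GM = 6.569 × 10^20 m³/s²
v² = 4.5145 × 10^13 m²/s²
r = GM/v² = (6.569 × 10^20) / (4.5145 × 10^13) = 1.45509 × 10^7 m ≈ 14.55 Mm

Final answer: 14.55 Mm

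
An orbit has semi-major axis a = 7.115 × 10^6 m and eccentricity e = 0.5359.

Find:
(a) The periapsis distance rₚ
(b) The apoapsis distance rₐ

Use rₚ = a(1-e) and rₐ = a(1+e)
a = 7.115 × 10^6 m
e = 0.5359:  1 − e = 0.4641,  1 + e = 1.5359
(a) rₚ = a(1 − e) = 7.115 × 10^6 m × 0.4641 = 3.30207 × 10^6 m ≈ 3.302 × 10^6 m
(b) rₐ = a(1 + e) = 7.115 × 10^6 m × 1.5359 = 1.09279 × 10^7 m ≈ 1.093 × 10^7 m

Final answer:
(a) rₚ = 3.302 × 10^6 m
(b) rₐ = 1.093 × 10^7 m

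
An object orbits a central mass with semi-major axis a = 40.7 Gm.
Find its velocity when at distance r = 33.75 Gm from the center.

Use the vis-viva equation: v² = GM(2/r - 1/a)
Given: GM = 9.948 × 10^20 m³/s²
a = 40.7 Gm = 4.07 × 10^10 m
r = 33.75 Gm = 3.375 × 10^10 m
GM = 9.948 × 10^20 m³/s²
2/r − 1/a = 5.92593 × 10^-11 − 2.457 × 10^-11 = 3.46892 × 10^-11 m⁻¹
v² = GM (2/r − 1/a) = 3.45089 × 10^10 m²/s²
v = 185766 m/s ≈ 185.8 km/s

Final answer: 185.8 km/s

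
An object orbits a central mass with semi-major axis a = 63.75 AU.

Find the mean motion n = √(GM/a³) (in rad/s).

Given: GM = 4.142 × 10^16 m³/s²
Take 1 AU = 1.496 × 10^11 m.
a = 63.75 AU = 9.537 × 10^12 m
GM = 4.142 × 10^16 m³/s²
a³ = 8.67432 × 10^38 m³
GM/a³ = (4.142 × 10^16) / (8.67432 × 10^38) = 4.77502 × 10^-23 s⁻²
n = √(GM/a³) = 6.91015 × 10^-12 rad/s ≈ 6.91 × 10^-12 rad/s

Final answer: n = 6.91 × 10^-12 rad/s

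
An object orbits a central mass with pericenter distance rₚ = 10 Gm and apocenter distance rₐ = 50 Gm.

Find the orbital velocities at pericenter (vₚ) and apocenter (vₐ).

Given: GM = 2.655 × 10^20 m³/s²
rₚ = 10 Gm = 1 × 10^10 m
rₐ = 50 Gm = 5 × 10^10 m
GM = 2.655 × 10^20 m³/s²
a = (rₚ + rₐ)/2 = 3 × 10^10 m
Vis-viva: v² = GM (2/r − 1/a)
vₚ² = 2.655 × 10^20 × (2 × 10^-10 − 3.33333 × 10^-11) = 4.425 × 10^10 m²/s²
vₚ = 210357 m/s ≈ 210.4 km/s
vₐ² = 2.655 × 10^20 × (4 × 10^-11 − 3.33333 × 10^-11) = 1.77 × 10^9 m²/s²
vₐ = 42071.4 m/s ≈ 42.07 km/s

Final answer: vₚ = 210.4 km/s, vₐ = 42.07 km/s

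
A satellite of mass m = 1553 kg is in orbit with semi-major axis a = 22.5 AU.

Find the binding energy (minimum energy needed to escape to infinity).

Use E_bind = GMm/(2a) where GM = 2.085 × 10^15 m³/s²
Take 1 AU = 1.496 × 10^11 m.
a = 22.5 AU = 3.366 × 10^12 m
GM = 2.085 × 10^15 m³/s²
m = 1553 kg
GMm = 2.085 × 10^15 × 1553 = 3.238 × 10^18 m³·kg/s²
2a = 6.732 × 10^12 m
E_bind = GMm/(2a) = 480987 J ≈ 481 kJ

Final answer: 481 kJ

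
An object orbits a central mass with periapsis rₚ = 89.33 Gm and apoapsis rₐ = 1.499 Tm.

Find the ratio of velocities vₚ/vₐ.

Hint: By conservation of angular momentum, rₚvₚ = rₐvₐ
rₚ = 89.33 Gm = 8.933 × 10^10 m
rₐ = 1.499 Tm = 1.499 × 10^12 m
rₚvₚ = rₐvₐ  ⇒  vₚ/vₐ = rₐ/rₚ
vₚ/vₐ = (1.499 × 10^12) / (8.933 × 10^10) = 16.7805

Final answer: vₚ/vₐ = 16.78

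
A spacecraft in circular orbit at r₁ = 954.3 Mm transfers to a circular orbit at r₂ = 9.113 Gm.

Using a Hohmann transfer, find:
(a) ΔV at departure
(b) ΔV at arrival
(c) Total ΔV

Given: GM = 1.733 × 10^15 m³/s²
r₁ = 954.3 Mm = 9.543 × 10^8 m
r₂ = 9.113 Gm = 9.113 × 10^9 m
GM = 1.733 × 10^15 m³/s²
Transfer ellipse: a_t = (r₁ + r₂)/2 = 5.03365 × 10^9 m
Circular speed at r₁: v₁ = √(GM/r₁) = 1347.59 m/s
Transfer speed at r₁ (periapsis): v₁ₜ = √(GM(2/r₁ − 1/a_t)) = 1813.2 m/s
(a) ΔV₁ = v₁ₜ − v₁ = 465.614 m/s ≈ 465.6 m/s
Circular speed at r₂: v₂ = √(GM/r₂) = 436.082 m/s
Transfer speed at r₂ (apoapsis): v₂ₜ = √(GM(2/r₂ − 1/a_t)) = 189.876 m/s
(b) ΔV₂ = v₂ − v₂ₜ = 246.207 m/s ≈ 246.2 m/s
(c) ΔV_total = ΔV₁ + ΔV₂ = 711.821 m/s ≈ 711.8 m/s

Final answer:
(a) ΔV₁ = 465.6 m/s
(b) ΔV₂ = 246.2 m/s
(c) ΔV_total = 711.8 m/s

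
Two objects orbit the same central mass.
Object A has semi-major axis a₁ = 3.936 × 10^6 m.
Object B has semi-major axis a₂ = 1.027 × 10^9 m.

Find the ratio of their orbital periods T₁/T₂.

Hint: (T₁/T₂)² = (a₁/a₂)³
a₁ = 3.936 × 10^6 m
a₂ = 1.027 × 10^9 m
a₁/a₂ = 0.00383252
T₁/T₂ = (a₁/a₂)^(3/2) = (0.00383252)^1.5 = 0.000237261

Final answer: T₁/T₂ = 0.0002373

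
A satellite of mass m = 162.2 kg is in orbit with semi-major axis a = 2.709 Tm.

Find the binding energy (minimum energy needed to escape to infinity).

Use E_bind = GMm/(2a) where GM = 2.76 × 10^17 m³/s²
a = 2.709 Tm = 2.709 × 10^12 m
GM = 2.76 × 10^17 m³/s²
m = 162.2 kg
GMm = 2.76 × 10^17 × 162.2 = 4.47672 × 10^19 m³·kg/s²
2a = 5.418 × 10^12 m
E_bind = GMm/(2a) = 8.26268 × 10^6 J ≈ 8.263 MJ

Final answer: 8.263 MJ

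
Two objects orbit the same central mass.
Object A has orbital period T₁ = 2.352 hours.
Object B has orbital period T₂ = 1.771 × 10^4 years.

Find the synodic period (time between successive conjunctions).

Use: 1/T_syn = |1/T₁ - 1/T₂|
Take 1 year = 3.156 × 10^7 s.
T₁ = 2.352 hours = 8467.2 s
T₂ = 1.771 × 10^4 years = 5.58928 × 10^11 s
1/T₁ = 0.000118103 s⁻¹
1/T₂ = 1.78914 × 10^-12 s⁻¹
|1/T₁ − 1/T₂| = 0.000118103 s⁻¹
T_syn = 1 / |1/T₁ − 1/T₂| = 8467.2 s ≈ 2.352 hours

Final answer: T_syn = 2.352 hours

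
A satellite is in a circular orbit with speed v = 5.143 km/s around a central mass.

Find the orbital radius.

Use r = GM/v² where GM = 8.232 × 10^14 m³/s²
v = 5.143 km/s = 5143 m/s
GM = 8.232 × 10^14 m³/s²
v² = 2.64504 × 10^7 m²/s²
r = GM/v² = (8.232 × 10^14) / (2.64504 × 10^7) = 3.11223 × 10^7 m ≈ 31.12 Mm

Final answer: 31.12 Mm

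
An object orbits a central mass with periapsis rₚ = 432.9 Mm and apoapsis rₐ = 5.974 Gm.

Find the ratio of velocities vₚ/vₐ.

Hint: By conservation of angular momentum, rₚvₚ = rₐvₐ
rₚ = 432.9 Mm = 4.329 × 10^8 m
rₐ = 5.974 Gm = 5.974 × 10^9 m
rₚvₚ = rₐvₐ  ⇒  vₚ/vₐ = rₐ/rₚ
vₚ/vₐ = (5.974 × 10^9) / (4.329 × 10^8) = 13.8

Final answer: vₚ/vₐ = 13.8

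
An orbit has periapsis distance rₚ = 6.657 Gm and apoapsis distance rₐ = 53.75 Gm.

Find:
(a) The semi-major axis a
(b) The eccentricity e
rₚ = 6.657 Gm = 6.657 × 10^9 m
rₐ = 53.75 Gm = 5.375 × 10^10 m
(a) a = (rₚ + rₐ)/2 = 3.02035 × 10^10 m ≈ 30.2 Gm
(b) e = (rₐ − rₚ)/(rₐ + rₚ) = (4.7093 × 10^10) / (6.0407 × 10^10) = 0.779595

Final answer:
(a) a = 30.2 Gm
(b) e = 0.7796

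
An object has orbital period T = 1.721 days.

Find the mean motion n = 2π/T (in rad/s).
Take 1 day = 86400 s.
T = 1.721 days = 148694 s
n = 2π / 148694 s = 4.22557 × 10^-5 rad/s ≈ 4.226 × 10^-5 rad/s

Final answer: n = 4.226 × 10^-5 rad/s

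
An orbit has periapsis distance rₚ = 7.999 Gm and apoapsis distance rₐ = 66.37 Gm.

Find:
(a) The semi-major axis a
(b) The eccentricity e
rₚ = 7.999 Gm = 7.999 × 10^9 m
rₐ = 66.37 Gm = 6.637 × 10^10 m
(a) a = (rₚ + rₐ)/2 = 3.71845 × 10^10 m ≈ 37.18 Gm
(b) e = (rₐ − rₚ)/(rₐ + rₚ) = (5.8371 × 10^10) / (7.4369 × 10^10) = 0.784883

Final answer:
(a) a = 37.18 Gm
(b) e = 0.7849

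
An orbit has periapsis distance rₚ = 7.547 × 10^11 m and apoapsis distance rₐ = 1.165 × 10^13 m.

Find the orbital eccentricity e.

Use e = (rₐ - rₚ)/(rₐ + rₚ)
rₚ = 7.547 × 10^11 m
rₐ = 1.165 × 10^13 m
rₐ − rₚ = 1.08953 × 10^13 m
rₐ + rₚ = 1.24047 × 10^13 m
e = (rₐ − rₚ)/(rₐ + rₚ) = 0.87832

Final answer: e = 0.8783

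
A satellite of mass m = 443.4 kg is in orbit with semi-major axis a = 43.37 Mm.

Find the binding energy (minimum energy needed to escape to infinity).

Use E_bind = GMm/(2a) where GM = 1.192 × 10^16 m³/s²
a = 43.37 Mm = 4.337 × 10^7 m
GM = 1.192 × 10^16 m³/s²
m = 443.4 kg
GMm = 1.192 × 10^16 × 443.4 = 5.28533 × 10^18 m³·kg/s²
2a = 8.674 × 10^7 m
E_bind = GMm/(2a) = 6.0933 × 10^10 J ≈ 60.93 GJ

Final answer: 60.93 GJ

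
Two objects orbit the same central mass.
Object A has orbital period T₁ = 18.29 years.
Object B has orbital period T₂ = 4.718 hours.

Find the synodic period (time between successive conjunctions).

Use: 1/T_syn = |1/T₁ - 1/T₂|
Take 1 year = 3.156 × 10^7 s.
T₁ = 18.29 years = 5.77232 × 10^8 s
T₂ = 4.718 hours = 16984.8 s
1/T₁ = 1.7324 × 10^-9 s⁻¹
1/T₂ = 5.88762 × 10^-5 s⁻¹
|1/T₁ − 1/T₂| = 5.88744 × 10^-5 s⁻¹
T_syn = 1 / |1/T₁ − 1/T₂| = 16985.3 s ≈ 4.718 hours

Final answer: T_syn = 4.718 hours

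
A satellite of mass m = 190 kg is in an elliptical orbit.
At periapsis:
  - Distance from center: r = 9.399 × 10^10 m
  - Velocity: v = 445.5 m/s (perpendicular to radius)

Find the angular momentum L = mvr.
r = 9.399 × 10^10 m
v = 445.5 m/s
vr = 445.5 × 9.399 × 10^10 = 4.18725 × 10^13 m²/s
L = m × vr = 190 × 4.18725 × 10^13 = 7.95578 × 10^15 kg·m²/s ≈ 7.956 × 10^15 kg·m²/s

Final answer: L = 7.956 × 10^15 kg·m²/s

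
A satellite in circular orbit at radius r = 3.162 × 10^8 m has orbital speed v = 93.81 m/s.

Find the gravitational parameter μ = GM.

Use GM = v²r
r = 3.162 × 10^8 m
v = 93.81 m/s
v² = 8800.32 m²/s²
GM = v²r = 8800.32 × 3.162 × 10^8 = 2.78266 × 10^12 m³/s²
GM ≈ 2.783 × 10^12 m³/s²

Final answer: GM = 2.783 × 10^12 m³/s²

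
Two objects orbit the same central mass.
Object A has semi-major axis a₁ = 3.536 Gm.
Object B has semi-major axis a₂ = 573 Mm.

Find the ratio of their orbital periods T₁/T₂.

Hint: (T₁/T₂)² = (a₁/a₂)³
a₁ = 3.536 Gm = 3.536 × 10^9 m
a₂ = 573 Mm = 5.73 × 10^8 m
a₁/a₂ = 6.17103
T₁/T₂ = (a₁/a₂)^(3/2) = (6.17103)^1.5 = 15.3298

Final answer: T₁/T₂ = 15.33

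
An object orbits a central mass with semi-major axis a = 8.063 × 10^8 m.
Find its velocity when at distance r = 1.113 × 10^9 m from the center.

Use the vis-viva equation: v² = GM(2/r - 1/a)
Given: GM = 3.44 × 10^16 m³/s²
a = 8.063 × 10^8 m
r = 1.113 × 10^9 m
GM = 3.44 × 10^16 m³/s²
2/r − 1/a = 1.79695 × 10^-9 − 1.24023 × 10^-9 = 5.56712 × 10^-10 m⁻¹
v² = GM (2/r − 1/a) = 1.91509 × 10^7 m²/s²
v = 4376.17 m/s ≈ 4.376 km/s

Final answer: 4.376 km/s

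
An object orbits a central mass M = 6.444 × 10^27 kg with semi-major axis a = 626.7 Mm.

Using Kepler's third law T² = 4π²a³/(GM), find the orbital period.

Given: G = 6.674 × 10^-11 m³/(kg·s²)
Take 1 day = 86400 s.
M = 6.444 × 10^27 kg
GM = G × M = 6.674 × 10^-11 × 6.444 × 10^27 = 4.30073 × 10^17 m³/s²
a = 626.7 Mm = 6.267 × 10^8 m
a³ = 2.46138 × 10^26 m³
T = 2π √(a³/GM) = 2π √((2.46138 × 10^26) / (4.30073 × 10^17)) = 2π × 23923.2 s
T = 150314 s ≈ 1.74 days

Final answer: 1.74 days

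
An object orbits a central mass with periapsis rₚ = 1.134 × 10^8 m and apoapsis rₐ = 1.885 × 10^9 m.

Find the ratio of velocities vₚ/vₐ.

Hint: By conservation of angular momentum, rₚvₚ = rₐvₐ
rₚ = 1.134 × 10^8 m
rₐ = 1.885 × 10^9 m
rₚvₚ = rₐvₐ  ⇒  vₚ/vₐ = rₐ/rₚ
vₚ/vₐ = (1.885 × 10^9) / (1.134 × 10^8) = 16.6226

Final answer: vₚ/vₐ = 16.62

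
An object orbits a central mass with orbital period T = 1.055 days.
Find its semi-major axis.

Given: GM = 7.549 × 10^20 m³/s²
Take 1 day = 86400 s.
T = 1.055 days = 91152 s
GM = 7.549 × 10^20 m³/s²
Kepler's third law: a³ = GM T² / (4π²)
T² = 8.30869 × 10^9 s²
a³ = (7.549 × 10^20) × (8.30869 × 10^9) / (4π²) = 1.58877 × 10^29 m³
a = (a³)^(1/3) = 5.41611 × 10^9 m ≈ 5.416 Gm

Final answer: 5.416 Gm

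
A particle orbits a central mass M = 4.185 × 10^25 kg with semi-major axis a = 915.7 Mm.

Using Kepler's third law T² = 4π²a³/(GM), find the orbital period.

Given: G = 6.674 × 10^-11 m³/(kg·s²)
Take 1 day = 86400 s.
M = 4.185 × 10^25 kg
GM = G × M = 6.674 × 10^-11 × 4.185 × 10^25 = 2.79307 × 10^15 m³/s²
a = 915.7 Mm = 9.157 × 10^8 m
a³ = 7.6782 × 10^26 m³
T = 2π √(a³/GM) = 2π √((7.6782 × 10^26) / (2.79307 × 10^15)) = 2π × 524311 s
T = 3.29434 × 10^6 s ≈ 38.13 days

Final answer: 38.13 days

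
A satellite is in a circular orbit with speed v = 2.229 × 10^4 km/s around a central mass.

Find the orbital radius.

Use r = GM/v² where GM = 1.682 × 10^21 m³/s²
v = 2.229 × 10^4 km/s = 2.229 × 10^7 m/s
GM = 1.682 × 10^21 m³/s²
v² = 4.96844 × 10^14 m²/s²
r = GM/v² = (1.682 × 10^21) / (4.96844 × 10^14) = 3.38537 × 10^6 m ≈ 3.385 Mm

Final answer: 3.385 Mm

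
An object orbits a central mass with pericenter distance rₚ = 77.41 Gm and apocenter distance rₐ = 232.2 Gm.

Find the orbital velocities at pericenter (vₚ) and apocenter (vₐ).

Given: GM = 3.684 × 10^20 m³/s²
rₚ = 77.41 Gm = 7.741 × 10^10 m
rₐ = 232.2 Gm = 2.322 × 10^11 m
GM = 3.684 × 10^20 m³/s²
a = (rₚ + rₐ)/2 = 1.54805 × 10^11 m
Vis-viva: v² = GM (2/r − 1/a)
vₚ² = 3.684 × 10^20 × (2.58365 × 10^-11 − 6.45974 × 10^-12) = 7.13838 × 10^9 m²/s²
vₚ = 84488.9 m/s ≈ 84.49 km/s
vₐ² = 3.684 × 10^20 × (8.61326 × 10^-12 − 6.45974 × 10^-12) = 7.93359 × 10^8 m²/s²
vₐ = 28166.6 m/s ≈ 28.17 km/s

Final answer: vₚ = 84.49 km/s, vₐ = 28.17 km/s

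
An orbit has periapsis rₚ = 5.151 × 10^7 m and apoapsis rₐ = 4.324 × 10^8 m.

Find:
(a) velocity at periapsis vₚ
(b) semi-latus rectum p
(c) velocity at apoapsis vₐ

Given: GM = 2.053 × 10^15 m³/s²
rₚ = 5.151 × 10^7 m
rₐ = 4.324 × 10^8 m
GM = 2.053 × 10^15 m³/s²
a = (rₚ + rₐ)/2 = 2.41955 × 10^8 m
e = (rₐ − rₚ)/(rₐ + rₚ) = (3.8089 × 10^8) / (4.8391 × 10^8) = 0.787109
(a) vₚ² = GM (2/rₚ − 1/a) = 2.053 × 10^15 × (3.88274 × 10^-8 − 4.133 × 10^-9) = 7.12276 × 10^7 m²/s²;  vₚ = 8439.65 m/s ≈ 8.44 km/s
(b) 1 − e² = 0.380459;  p = a(1 − e²) = 2.41955 × 10^8 × 0.380459 = 9.2054 × 10^7 m ≈ 9.205 × 10^7 m
(c) vₐ² = GM (2/rₐ − 1/a) = 2.053 × 10^15 × (4.62535 × 10^-9 − 4.133 × 10^-9) = 1.01079 × 10^6 m²/s²;  vₐ = 1005.38 m/s ≈ 1.005 km/s

Final answer:
(a) velocity at periapsis vₚ = 8.44 km/s
(b) semi-latus rectum p = 9.205 × 10^7 m
(c) velocity at apoapsis vₐ = 1.005 km/s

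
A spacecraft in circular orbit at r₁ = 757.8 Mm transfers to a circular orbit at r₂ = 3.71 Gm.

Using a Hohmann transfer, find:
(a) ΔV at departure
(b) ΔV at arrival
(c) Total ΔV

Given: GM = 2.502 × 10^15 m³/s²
r₁ = 757.8 Mm = 7.578 × 10^8 m
r₂ = 3.71 Gm = 3.71 × 10^9 m
GM = 2.502 × 10^15 m³/s²
Transfer ellipse: a_t = (r₁ + r₂)/2 = 2.2339 × 10^9 m
Circular speed at r₁: v₁ = √(GM/r₁) = 1817.05 m/s
Transfer speed at r₁ (periapsis): v₁ₜ = √(GM(2/r₁ − 1/a_t)) = 2341.65 m/s
(a) ΔV₁ = v₁ₜ − v₁ = 524.599 m/s ≈ 524.6 m/s
Circular speed at r₂: v₂ = √(GM/r₂) = 821.215 m/s
Transfer speed at r₂ (apoapsis): v₂ₜ = √(GM(2/r₂ − 1/a_t)) = 478.302 m/s
(b) ΔV₂ = v₂ − v₂ₜ = 342.913 m/s ≈ 342.9 m/s
(c) ΔV_total = ΔV₁ + ΔV₂ = 867.512 m/s ≈ 867.5 m/s

Final answer:
(a) ΔV₁ = 524.6 m/s
(b) ΔV₂ = 342.9 m/s
(c) ΔV_total = 867.5 m/s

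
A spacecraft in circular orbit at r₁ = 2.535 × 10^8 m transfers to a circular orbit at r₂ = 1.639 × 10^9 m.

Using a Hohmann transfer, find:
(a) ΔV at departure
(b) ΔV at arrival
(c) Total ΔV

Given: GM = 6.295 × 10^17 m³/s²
r₁ = 2.535 × 10^8 m
r₂ = 1.639 × 10^9 m
GM = 6.295 × 10^17 m³/s²
Transfer ellipse: a_t = (r₁ + r₂)/2 = 9.4625 × 10^8 m
Circular speed at r₁: v₁ = √(GM/r₁) = 49832.1 m/s
Transfer speed at r₁ (periapsis): v₁ₜ = √(GM(2/r₁ − 1/a_t)) = 65583.6 m/s
(a) ΔV₁ = v₁ₜ − v₁ = 15751.6 m/s ≈ 15.75 km/s
Circular speed at r₂: v₂ = √(GM/r₂) = 19597.8 m/s
Transfer speed at r₂ (apoapsis): v₂ₜ = √(GM(2/r₂ − 1/a_t)) = 10143.7 m/s
(b) ΔV₂ = v₂ − v₂ₜ = 9454.19 m/s ≈ 9.454 km/s
(c) ΔV_total = ΔV₁ + ΔV₂ = 25205.8 m/s ≈ 25.21 km/s

Final answer:
(a) ΔV₁ = 15.75 km/s
(b) ΔV₂ = 9.454 km/s
(c) ΔV_total = 25.21 km/s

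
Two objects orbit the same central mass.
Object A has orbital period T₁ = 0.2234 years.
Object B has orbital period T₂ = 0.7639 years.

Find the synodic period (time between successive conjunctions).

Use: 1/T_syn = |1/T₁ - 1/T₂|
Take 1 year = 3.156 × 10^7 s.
T₁ = 0.2234 years = 7.0505 × 10^6 s
T₂ = 0.7639 years = 2.41087 × 10^7 s
1/T₁ = 1.41834 × 10^-7 s⁻¹
1/T₂ = 4.14788 × 10^-8 s⁻¹
|1/T₁ − 1/T₂| = 1.00355 × 10^-7 s⁻¹
T_syn = 1 / |1/T₁ − 1/T₂| = 9.96463 × 10^6 s ≈ 0.3157 years

Final answer: T_syn = 0.3157 years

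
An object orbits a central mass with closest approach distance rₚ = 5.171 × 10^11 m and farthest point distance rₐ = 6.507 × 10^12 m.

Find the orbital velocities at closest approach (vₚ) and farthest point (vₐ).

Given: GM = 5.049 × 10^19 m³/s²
rₚ = 5.171 × 10^11 m
rₐ = 6.507 × 10^12 m
GM = 5.049 × 10^19 m³/s²
a = (rₚ + rₐ)/2 = 3.51205 × 10^12 m
Vis-viva: v² = GM (2/r − 1/a)
vₚ² = 5.049 × 10^19 × (3.86772 × 10^-12 − 2.84734 × 10^-13) = 1.80905 × 10^8 m²/s²
vₚ = 13450.1 m/s ≈ 13.45 km/s
vₐ² = 5.049 × 10^19 × (3.07361 × 10^-13 − 2.84734 × 10^-13) = 1.14245 × 10^6 m²/s²
vₐ = 1068.86 m/s ≈ 1.069 km/s

Final answer: vₚ = 13.45 km/s, vₐ = 1.069 km/s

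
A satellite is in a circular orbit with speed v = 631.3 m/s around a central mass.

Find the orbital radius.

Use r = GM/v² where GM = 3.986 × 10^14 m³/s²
v = 631.3 m/s
GM = 3.986 × 10^14 m³/s²
v² = 398540 m²/s²
r = GM/v² = (3.986 × 10^14) / 398540 = 1.00015 × 10^9 m ≈ 1 Gm

Final answer: 1 Gm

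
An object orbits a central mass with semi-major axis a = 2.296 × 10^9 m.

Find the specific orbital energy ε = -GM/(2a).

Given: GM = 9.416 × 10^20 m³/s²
a = 2.296 × 10^9 m
GM = 9.416 × 10^20 m³/s²
2a = 4.592 × 10^9 m
ε = −GM/(2a) = -2.05052 × 10^11 J/kg ≈ -205.1 GJ/kg

Final answer: -205.1 GJ/kg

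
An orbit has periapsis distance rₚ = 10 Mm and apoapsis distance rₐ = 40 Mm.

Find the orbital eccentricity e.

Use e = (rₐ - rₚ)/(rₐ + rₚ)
rₚ = 10 Mm = 1 × 10^7 m
rₐ = 40 Mm = 4 × 10^7 m
rₐ − rₚ = 3 × 10^7 m
rₐ + rₚ = 5 × 10^7 m
e = (rₐ − rₚ)/(rₐ + rₚ) = 0.6

Final answer: e = 0.6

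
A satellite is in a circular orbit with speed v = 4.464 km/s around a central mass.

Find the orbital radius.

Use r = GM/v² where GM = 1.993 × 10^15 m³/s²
v = 4.464 km/s = 4464 m/s
GM = 1.993 × 10^15 m³/s²
v² = 1.99273 × 10^7 m²/s²
r = GM/v² = (1.993 × 10^15) / (1.99273 × 10^7) = 1.00014 × 10^8 m ≈ 100 Mm

Final answer: 100 Mm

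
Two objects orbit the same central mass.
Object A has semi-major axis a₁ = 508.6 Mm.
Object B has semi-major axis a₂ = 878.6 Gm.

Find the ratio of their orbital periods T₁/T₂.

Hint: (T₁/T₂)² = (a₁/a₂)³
a₁ = 508.6 Mm = 5.086 × 10^8 m
a₂ = 878.6 Gm = 8.786 × 10^11 m
a₁/a₂ = 0.000578875
T₁/T₂ = (a₁/a₂)^(3/2) = (0.000578875)^1.5 = 1.39276 × 10^-5

Final answer: T₁/T₂ = 1.393 × 10^-5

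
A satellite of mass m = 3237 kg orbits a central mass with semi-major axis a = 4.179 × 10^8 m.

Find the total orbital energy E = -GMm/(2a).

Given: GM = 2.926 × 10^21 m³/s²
a = 4.179 × 10^8 m
GM = 2.926 × 10^21 m³/s²
2a = 8.358 × 10^8 m
GMm = 2.926 × 10^21 × 3237 = 9.47146 × 10^24 m³·kg/s²
E = −GMm/(2a) = -1.13322 × 10^16 J ≈ -11.33 PJ

Final answer: -11.33 PJ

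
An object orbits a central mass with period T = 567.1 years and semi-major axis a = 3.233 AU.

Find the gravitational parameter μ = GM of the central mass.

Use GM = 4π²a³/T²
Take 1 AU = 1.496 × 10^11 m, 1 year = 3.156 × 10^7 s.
T = 567.1 years = 1.78977 × 10^10 s
a = 3.233 AU = 4.83657 × 10^11 m
a³ = 1.13139 × 10^35 m³
T² = 3.20327 × 10^20 s²
GM = 4π² × (1.13139 × 10^35) / (3.20327 × 10^20) = 1.39437 × 10^16 m³/s²
GM ≈ 1.394 × 10^16 m³/s²

Final answer: GM = 1.394 × 10^16 m³/s²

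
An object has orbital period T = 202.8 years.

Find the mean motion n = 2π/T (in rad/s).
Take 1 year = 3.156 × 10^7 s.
T = 202.8 years = 6.40037 × 10^9 s
n = 2π / (6.40037 × 10^9 s) = 9.81691 × 10^-10 rad/s ≈ 9.817 × 10^-10 rad/s

Final answer: n = 9.817 × 10^-10 rad/s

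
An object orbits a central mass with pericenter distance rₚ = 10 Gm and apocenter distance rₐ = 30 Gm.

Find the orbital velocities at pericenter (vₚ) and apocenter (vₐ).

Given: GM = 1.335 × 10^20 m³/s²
rₚ = 10 Gm = 1 × 10^10 m
rₐ = 30 Gm = 3 × 10^10 m
GM = 1.335 × 10^20 m³/s²
a = (rₚ + rₐ)/2 = 2 × 10^10 m
Vis-viva: v² = GM (2/r − 1/a)
vₚ² = 1.335 × 10^20 × (2 × 10^-10 − 5 × 10^-11) = 2.0025 × 10^10 m²/s²
vₚ = 141510 m/s ≈ 141.5 km/s
vₐ² = 1.335 × 10^20 × (6.66667 × 10^-11 − 5 × 10^-11) = 2.225 × 10^9 m²/s²
vₐ = 47169.9 m/s ≈ 47.17 km/s

Final answer: vₚ = 141.5 km/s, vₐ = 47.17 km/s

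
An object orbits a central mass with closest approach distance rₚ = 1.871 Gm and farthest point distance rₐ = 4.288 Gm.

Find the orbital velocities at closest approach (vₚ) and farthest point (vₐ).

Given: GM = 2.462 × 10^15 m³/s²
rₚ = 1.871 Gm = 1.871 × 10^9 m
rₐ = 4.288 Gm = 4.288 × 10^9 m
GM = 2.462 × 10^15 m³/s²
a = (rₚ + rₐ)/2 = 3.0795 × 10^9 m
Vis-viva: v² = GM (2/r − 1/a)
vₚ² = 2.462 × 10^15 × (1.06895 × 10^-9 − 3.24728 × 10^-10) = 1.83227 × 10^6 m²/s²
vₚ = 1353.61 m/s ≈ 1.354 km/s
vₐ² = 2.462 × 10^15 × (4.66418 × 10^-10 − 3.24728 × 10^-10) = 348840 m²/s²
vₐ = 590.627 m/s ≈ 590.6 m/s

Final answer: vₚ = 1.354 km/s, vₐ = 590.6 m/s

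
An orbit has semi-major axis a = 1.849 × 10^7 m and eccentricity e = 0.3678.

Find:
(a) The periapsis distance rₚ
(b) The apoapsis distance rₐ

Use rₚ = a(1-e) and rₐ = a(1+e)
a = 1.849 × 10^7 m
e = 0.3678:  1 − e = 0.6322,  1 + e = 1.3678
(a) rₚ = a(1 − e) = 1.849 × 10^7 m × 0.6322 = 1.16894 × 10^7 m ≈ 1.169 × 10^7 m
(b) rₐ = a(1 + e) = 1.849 × 10^7 m × 1.3678 = 2.52906 × 10^7 m ≈ 2.529 × 10^7 m

Final answer:
(a) rₚ = 1.169 × 10^7 m
(b) rₐ = 2.529 × 10^7 m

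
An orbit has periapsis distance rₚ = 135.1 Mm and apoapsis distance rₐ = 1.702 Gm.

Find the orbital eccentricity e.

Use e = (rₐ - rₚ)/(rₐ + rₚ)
rₚ = 135.1 Mm = 1.351 × 10^8 m
rₐ = 1.702 Gm = 1.702 × 10^9 m
rₐ − rₚ = 1.5669 × 10^9 m
rₐ + rₚ = 1.8371 × 10^9 m
e = (rₐ − rₚ)/(rₐ + rₚ) = 0.85292

Final answer: e = 0.8529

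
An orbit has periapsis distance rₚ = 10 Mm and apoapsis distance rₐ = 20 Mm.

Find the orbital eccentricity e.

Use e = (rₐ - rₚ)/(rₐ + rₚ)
rₚ = 10 Mm = 1 × 10^7 m
rₐ = 20 Mm = 2 × 10^7 m
rₐ − rₚ = 1 × 10^7 m
rₐ + rₚ = 3 × 10^7 m
e = (rₐ − rₚ)/(rₐ + rₚ) = 0.333333

Final answer: e = 0.3333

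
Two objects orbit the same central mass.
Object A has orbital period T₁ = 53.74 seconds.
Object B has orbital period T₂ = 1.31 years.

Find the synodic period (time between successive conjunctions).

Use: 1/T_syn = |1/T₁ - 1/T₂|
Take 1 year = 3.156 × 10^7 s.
T₁ = 53.74 seconds
T₂ = 1.31 years = 4.13436 × 10^7 s
1/T₁ = 0.0186081 s⁻¹
1/T₂ = 2.41875 × 10^-8 s⁻¹
|1/T₁ − 1/T₂| = 0.0186081 s⁻¹
T_syn = 1 / |1/T₁ − 1/T₂| = 53.7401 s ≈ 53.74 seconds

Final answer: T_syn = 53.74 seconds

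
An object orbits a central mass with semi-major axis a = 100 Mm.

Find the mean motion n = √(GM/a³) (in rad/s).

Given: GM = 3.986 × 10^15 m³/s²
a = 100 Mm = 1 × 10^8 m
GM = 3.986 × 10^15 m³/s²
a³ = 1 × 10^24 m³
GM/a³ = (3.986 × 10^15) / (1 × 10^24) = 3.986 × 10^-9 s⁻²
n = √(GM/a³) = 6.31348 × 10^-5 rad/s ≈ 6.313 × 10^-5 rad/s

Final answer: n = 6.313 × 10^-5 rad/s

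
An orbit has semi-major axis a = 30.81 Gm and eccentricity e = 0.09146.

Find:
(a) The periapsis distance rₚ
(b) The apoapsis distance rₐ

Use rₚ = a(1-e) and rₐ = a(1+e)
a = 30.81 Gm = 3.081 × 10^10 m
e = 0.09146:  1 − e = 0.90854,  1 + e = 1.09146
(a) rₚ = a(1 − e) = 3.081 × 10^10 m × 0.90854 = 2.79921 × 10^10 m ≈ 27.99 Gm
(b) rₐ = a(1 + e) = 3.081 × 10^10 m × 1.09146 = 3.36279 × 10^10 m ≈ 33.63 Gm

Final answer:
(a) rₚ = 27.99 Gm
(b) rₐ = 33.63 Gm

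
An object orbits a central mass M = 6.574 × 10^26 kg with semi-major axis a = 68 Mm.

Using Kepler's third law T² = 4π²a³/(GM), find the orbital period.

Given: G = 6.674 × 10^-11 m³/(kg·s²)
M = 6.574 × 10^26 kg
GM = G × M = 6.674 × 10^-11 × 6.574 × 10^26 = 4.38749 × 10^16 m³/s²
a = 68 Mm = 6.8 × 10^7 m
a³ = 3.14432 × 10^23 m³
T = 2π √(a³/GM) = 2π √((3.14432 × 10^23) / (4.38749 × 10^16)) = 2π × 2677.04 s
T = 16820.4 s ≈ 4.672 hours

Final answer: 4.672 hours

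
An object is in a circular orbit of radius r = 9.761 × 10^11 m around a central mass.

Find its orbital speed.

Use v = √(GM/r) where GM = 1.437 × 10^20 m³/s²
r = 9.761 × 10^11 m
GM = 1.437 × 10^20 m³/s²
GM/r = (1.437 × 10^20) / (9.761 × 10^11) = 1.47219 × 10^8 m²/s²
v = √(GM/r) = 12133.4 m/s ≈ 12.13 km/s

Final answer: 12.13 km/s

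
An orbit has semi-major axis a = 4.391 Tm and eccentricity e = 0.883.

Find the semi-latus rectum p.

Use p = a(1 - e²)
a = 4.391 Tm = 4.391 × 10^12 m
e = 0.883,  e² = 0.779689,  1 − e² = 0.220311
p = a(1 − e²) = 4.391 × 10^12 m × 0.220311 = 9.67386 × 10^11 m ≈ 967.4 Gm

Final answer: p = 967.4 Gm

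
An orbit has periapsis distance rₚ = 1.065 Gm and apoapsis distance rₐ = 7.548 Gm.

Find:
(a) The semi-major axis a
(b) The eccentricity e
rₚ = 1.065 Gm = 1.065 × 10^9 m
rₐ = 7.548 Gm = 7.548 × 10^9 m
(a) a = (rₚ + rₐ)/2 = 4.3065 × 10^9 m ≈ 4.306 Gm
(b) e = (rₐ − rₚ)/(rₐ + rₚ) = (6.483 × 10^9) / (8.613 × 10^9) = 0.752699

Final answer:
(a) a = 4.306 Gm
(b) e = 0.7527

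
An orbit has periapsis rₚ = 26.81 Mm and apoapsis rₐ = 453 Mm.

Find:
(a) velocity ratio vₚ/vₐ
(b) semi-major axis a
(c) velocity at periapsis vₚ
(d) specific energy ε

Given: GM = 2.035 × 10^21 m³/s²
rₚ = 26.81 Mm = 2.681 × 10^7 m
rₐ = 453 Mm = 4.53 × 10^8 m
GM = 2.035 × 10^21 m³/s²
a = (rₚ + rₐ)/2 = 2.39905 × 10^8 m
e = (rₐ − rₚ)/(rₐ + rₚ) = (4.2619 × 10^8) / (4.7981 × 10^8) = 0.888247
(a) vₚ/vₐ = rₐ/rₚ (angular momentum) = (4.53 × 10^8) / (2.681 × 10^7) = 16.8967 ≈ 16.9
(b) a = 2.39905 × 10^8 m ≈ 239.9 Mm
(c) vₚ² = GM (2/rₚ − 1/a) = 2.035 × 10^21 × (7.4599 × 10^-8 − 4.16832 × 10^-9) = 1.43327 × 10^14 m²/s²;  vₚ = 1.19719 × 10^7 m/s ≈ 1.197 × 10^4 km/s
(d) 2a = 4.7981 × 10^8 m;  ε = −GM/(2a) = -4.24126 × 10^12 J/kg ≈ -4241 GJ/kg

Final answer:
(a) velocity ratio vₚ/vₐ = 16.9
(b) semi-major axis a = 239.9 Mm
(c) velocity at periapsis vₚ = 1.197 × 10^4 km/s
(d) specific energy ε = -4241 GJ/kg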